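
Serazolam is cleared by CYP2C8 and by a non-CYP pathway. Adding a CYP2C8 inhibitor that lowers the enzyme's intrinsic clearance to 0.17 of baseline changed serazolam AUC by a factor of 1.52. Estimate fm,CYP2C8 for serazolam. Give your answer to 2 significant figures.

0.41

CL'/CL = 1 / 1.52 = 0.6579
0.17·fm + (1 − fm) = 0.6579
fm = (0.6579 − 1) / (0.17 − 1) = 0.41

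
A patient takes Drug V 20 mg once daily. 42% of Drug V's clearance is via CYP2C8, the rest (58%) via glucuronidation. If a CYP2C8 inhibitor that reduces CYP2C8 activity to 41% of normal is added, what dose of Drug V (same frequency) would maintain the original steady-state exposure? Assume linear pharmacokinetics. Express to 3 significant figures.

15.0 mg

The CYP2C8 pathway (42% of clearance) drops to 0.41× activity: 0.42 × 0.41 = 0.1722.
Non-CYP routes (58%) are unchanged.
CL_new/CL_old = 0.1722 + 0.58 = 0.7522.
To maintain the same steady-state level, dose must scale with clearance: new dose = 20 × 0.7522 = 15.0 mg.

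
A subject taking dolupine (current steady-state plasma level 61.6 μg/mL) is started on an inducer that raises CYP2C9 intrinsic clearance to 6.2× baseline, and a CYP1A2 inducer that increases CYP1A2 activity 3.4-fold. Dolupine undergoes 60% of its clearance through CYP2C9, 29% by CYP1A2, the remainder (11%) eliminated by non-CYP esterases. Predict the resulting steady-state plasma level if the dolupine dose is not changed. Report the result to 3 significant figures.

12.8 μg/mL

CYP2C9: 0.6 × 6.2 = 3.72
CYP1A2: 0.29 × 3.4 = 0.986
Other: 0.11 (unchanged)
Relative clearance = 3.72 + 0.986 + 0.11 = 4.816.
Steady-state plasma level ∝ 1/CL: new value = 61.6 / 4.816 = 12.8 μg/mL.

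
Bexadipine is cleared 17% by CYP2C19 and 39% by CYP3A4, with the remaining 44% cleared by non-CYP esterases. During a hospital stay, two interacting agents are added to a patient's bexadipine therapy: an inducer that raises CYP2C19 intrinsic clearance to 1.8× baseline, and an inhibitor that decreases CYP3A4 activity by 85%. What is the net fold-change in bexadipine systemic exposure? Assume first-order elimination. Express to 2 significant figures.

The CYP2C19 pathway (17% of clearance) is boosted to 1.8× activity: 0.17 × 1.8 = 0.306.
The CYP3A4 pathway (39% of clearance) falls to 0.15× activity: 0.39 × 0.15 = 0.0585.
The remaining 44% of clearance is unaffected.
CL_new/CL_old = 0.306 + 0.0585 + 0.44 = 0.8045.
Because systemic exposure varies inversely with clearance, the combined effect is 1 / 0.8045 = 1.2.

1.2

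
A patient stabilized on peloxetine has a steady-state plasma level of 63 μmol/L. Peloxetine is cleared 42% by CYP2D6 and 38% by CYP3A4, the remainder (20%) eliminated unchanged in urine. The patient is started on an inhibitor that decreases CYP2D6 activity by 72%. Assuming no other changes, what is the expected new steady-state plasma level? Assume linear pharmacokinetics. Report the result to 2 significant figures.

The CYP2D6 pathway (42% of clearance) falls to 0.28× activity: 0.42 × 0.28 = 0.1176.
CYP3A4 (38%) and the residual 20% are unaffected.
Relative clearance = 0.1176 + 0.38 + 0.2 = 0.6976.
With dosing unchanged, steady-state plasma level scales as 1/CL: 63 / 0.6976 = 90 μmol/L.

90 μmol/L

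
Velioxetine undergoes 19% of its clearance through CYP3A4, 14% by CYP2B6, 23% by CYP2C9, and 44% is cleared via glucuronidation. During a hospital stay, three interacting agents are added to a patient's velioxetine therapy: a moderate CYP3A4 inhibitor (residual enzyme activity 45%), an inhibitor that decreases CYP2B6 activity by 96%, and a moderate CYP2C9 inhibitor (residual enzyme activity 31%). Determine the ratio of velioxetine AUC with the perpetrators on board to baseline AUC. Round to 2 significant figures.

The CYP3A4 pathway (19% of clearance) is reduced to 0.45× activity: 0.19 × 0.45 = 0.0855.
The CYP2B6 pathway (14% of clearance) drops to 0.04× activity: 0.14 × 0.04 = 0.0056.
The CYP2C9 pathway (23% of clearance) falls to 0.31× activity: 0.23 × 0.31 = 0.0713.
The remaining 44% of clearance is unaffected.
New clearance relative to baseline: 0.0855 + 0.0056 + 0.0713 + 0.44 = 0.6024.
Net AUC ratio = 1 / 0.6024 = 1.7.

1.7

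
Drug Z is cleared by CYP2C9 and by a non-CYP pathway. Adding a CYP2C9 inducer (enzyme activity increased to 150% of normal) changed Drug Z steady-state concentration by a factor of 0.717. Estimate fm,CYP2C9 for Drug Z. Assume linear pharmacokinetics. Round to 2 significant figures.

Write x for the fraction cleared via CYP2C9. The observed steady-state concentration change means clearance rose to 1/0.717 = 1.395 of baseline.
Setting x·1.5 + (1 − x) = 1.395 and solving: x = (1.395 − 1)/(1.5 − 1) = 0.79.

0.79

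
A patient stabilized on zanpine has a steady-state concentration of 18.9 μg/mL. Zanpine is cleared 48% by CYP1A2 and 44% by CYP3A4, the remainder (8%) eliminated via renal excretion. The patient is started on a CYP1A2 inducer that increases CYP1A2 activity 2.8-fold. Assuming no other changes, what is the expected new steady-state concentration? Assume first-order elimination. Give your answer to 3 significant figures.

10.1 μg/mL

CYP1A2: 0.48 × 2.8 = 1.344
CYP3A4: 0.44 (unchanged)
Other: 0.08 (unchanged)
Relative clearance = 1.344 + 0.44 + 0.08 = 1.864.
Steady-state concentration ∝ 1/CL, so new value = 18.9 / 1.864 = 10.1 μg/mL.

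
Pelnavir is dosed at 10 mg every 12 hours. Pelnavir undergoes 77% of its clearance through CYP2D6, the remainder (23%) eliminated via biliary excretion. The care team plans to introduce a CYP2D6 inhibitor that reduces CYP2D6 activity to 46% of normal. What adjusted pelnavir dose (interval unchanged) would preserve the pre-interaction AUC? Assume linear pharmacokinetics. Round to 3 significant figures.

5.84 mg

The CYP2D6 pathway (77% of clearance) drops to 0.46× activity: 0.77 × 0.46 = 0.3542.
Non-CYP routes (23%) are unchanged.
Relative clearance = 0.3542 + 0.23 = 0.5842.
To maintain the same steady-state level, dose must scale with clearance: new dose = 10 × 0.5842 = 5.84 mg.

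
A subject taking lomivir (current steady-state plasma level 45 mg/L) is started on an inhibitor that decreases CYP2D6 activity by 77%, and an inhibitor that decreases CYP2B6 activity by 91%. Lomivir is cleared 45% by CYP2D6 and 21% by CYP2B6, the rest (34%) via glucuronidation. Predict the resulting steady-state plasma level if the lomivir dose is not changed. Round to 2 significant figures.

The CYP2D6 pathway (45% of clearance) drops to 0.23× activity: 0.45 × 0.23 = 0.1035.
The CYP2B6 pathway (21% of clearance) is reduced to 0.09× activity: 0.21 × 0.09 = 0.0189.
Non-CYP routes (34%) are unchanged.
New clearance relative to baseline: 0.1035 + 0.0189 + 0.34 = 0.4624.
Dividing the baseline by the relative clearance: 45 / 0.4624 = 97 mg/L.

97 mg/L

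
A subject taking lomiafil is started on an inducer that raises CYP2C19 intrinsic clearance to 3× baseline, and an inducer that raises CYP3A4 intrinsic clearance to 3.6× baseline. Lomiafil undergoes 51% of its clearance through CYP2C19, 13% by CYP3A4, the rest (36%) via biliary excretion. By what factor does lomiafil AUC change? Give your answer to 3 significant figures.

CYP2C19: 0.51 × 3 = 1.53
CYP3A4: 0.13 × 3.6 = 0.468
Other: 0.36 (unchanged)
Relative clearance = 1.53 + 0.468 + 0.36 = 2.358.
Because AUC varies inversely with clearance, the combined effect is 1 / 2.358 = 0.424.

0.424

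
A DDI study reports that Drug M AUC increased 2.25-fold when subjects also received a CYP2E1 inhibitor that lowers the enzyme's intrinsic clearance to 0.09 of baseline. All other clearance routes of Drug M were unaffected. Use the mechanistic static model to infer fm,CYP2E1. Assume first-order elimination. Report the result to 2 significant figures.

0.61

Call the CYP2E1 fraction fm. After the interaction, CL_new/CL_old = fm × 0.09 + (1 − fm).
AUC ratio = 1 / (new CL fraction), so new CL fraction = 1 / 2.25 = 0.4444.
fm × 0.09 + 1 − fm = 0.4444  ⇒  fm × (0.09 − 1) = −0.5556  ⇒  fm = 0.61.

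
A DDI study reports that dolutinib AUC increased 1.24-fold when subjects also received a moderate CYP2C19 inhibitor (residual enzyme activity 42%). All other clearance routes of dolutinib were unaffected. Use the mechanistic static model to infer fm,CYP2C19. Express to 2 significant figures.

0.33

CL'/CL = 1 / 1.24 = 0.8065
0.42·fm + (1 − fm) = 0.8065
fm = (0.8065 − 1) / (0.42 − 1) = 0.33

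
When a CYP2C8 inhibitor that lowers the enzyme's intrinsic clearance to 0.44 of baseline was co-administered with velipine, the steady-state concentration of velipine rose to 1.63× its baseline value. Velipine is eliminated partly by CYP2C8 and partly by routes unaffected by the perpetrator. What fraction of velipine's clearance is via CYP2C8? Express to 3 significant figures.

0.690

Write x for the fraction cleared via CYP2C8. The observed steady-state concentration change means clearance fell to 1/1.63 = 0.6135 of baseline.
Only the CYP2C8 route changed, so 0.6135 = x·0.44 + (1 − x), giving x = 0.690.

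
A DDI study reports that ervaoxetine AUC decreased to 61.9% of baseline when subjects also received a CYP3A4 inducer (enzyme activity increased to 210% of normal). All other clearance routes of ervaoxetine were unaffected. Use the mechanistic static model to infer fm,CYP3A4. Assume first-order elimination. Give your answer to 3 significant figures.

0.560

Let x = fm,CYP3A4. Because AUC ∝ 1/CL, relative clearance rose to 1/0.619 = 1.616.
Setting x·2.1 + (1 − x) = 1.616 and solving: x = (1.616 − 1)/(2.1 − 1) = 0.560.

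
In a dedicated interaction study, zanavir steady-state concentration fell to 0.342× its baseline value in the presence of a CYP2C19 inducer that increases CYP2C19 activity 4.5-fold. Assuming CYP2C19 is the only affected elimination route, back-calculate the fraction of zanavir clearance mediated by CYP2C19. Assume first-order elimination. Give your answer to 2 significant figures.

0.55

Call the CYP2C19 fraction fm. After the interaction, CL_new/CL_old = fm × 4.5 + (1 − fm).
Steady-state concentration ratio = 1 / (new CL fraction), so new CL fraction = 1 / 0.342 = 2.924.
fm × 4.5 + 1 − fm = 2.924  ⇒  fm × (4.5 − 1) = 1.924  ⇒  fm = 0.55.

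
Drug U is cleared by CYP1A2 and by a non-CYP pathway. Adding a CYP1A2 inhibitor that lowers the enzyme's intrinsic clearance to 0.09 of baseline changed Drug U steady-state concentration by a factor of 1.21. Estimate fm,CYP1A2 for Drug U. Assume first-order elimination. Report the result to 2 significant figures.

0.19

CL'/CL = 1 / 1.21 = 0.8264
0.09·fm + (1 − fm) = 0.8264
fm = (0.8264 − 1) / (0.09 − 1) = 0.19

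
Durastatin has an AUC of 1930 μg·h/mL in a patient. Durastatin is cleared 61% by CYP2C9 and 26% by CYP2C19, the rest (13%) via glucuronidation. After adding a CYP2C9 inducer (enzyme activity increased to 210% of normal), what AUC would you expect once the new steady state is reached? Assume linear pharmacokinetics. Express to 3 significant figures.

1.15 × 10³ μg·h/mL

CYP2C9: 0.61 × 2.1 = 1.281
CYP2C19: 0.26 (unchanged)
Other: 0.13 (unchanged)
Relative clearance = 1.281 + 0.26 + 0.13 = 1.671.
New AUC = baseline ÷ relative clearance = 1930 / 1.671 = 1.15 × 10³ μg·h/mL.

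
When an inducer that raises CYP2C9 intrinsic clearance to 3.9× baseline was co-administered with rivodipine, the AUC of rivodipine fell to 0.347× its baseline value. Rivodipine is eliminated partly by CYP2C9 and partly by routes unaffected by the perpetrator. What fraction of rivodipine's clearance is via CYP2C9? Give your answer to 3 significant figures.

CL'/CL = 1 / 0.347 = 2.882
3.9·fm + (1 − fm) = 2.882
fm = (2.882 − 1) / (3.9 − 1) = 0.649

0.649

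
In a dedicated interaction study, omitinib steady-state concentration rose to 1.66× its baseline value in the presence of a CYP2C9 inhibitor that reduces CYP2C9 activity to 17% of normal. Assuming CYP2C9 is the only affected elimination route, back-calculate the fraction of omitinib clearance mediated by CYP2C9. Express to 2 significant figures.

CL'/CL = 1 / 1.66 = 0.6024
0.17·fm + (1 − fm) = 0.6024
fm = (0.6024 − 1) / (0.17 − 1) = 0.48

0.48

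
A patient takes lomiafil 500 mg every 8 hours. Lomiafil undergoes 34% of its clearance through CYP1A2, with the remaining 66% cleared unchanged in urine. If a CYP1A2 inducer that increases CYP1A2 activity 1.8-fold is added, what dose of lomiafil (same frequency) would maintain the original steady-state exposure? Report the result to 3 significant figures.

636 mg

The CYP1A2 pathway (34% of clearance) increases to 1.8× activity: 0.34 × 1.8 = 0.612.
Non-CYP routes (66%) are unchanged.
CL_new/CL_old = 0.612 + 0.66 = 1.272.
Exposure is unchanged when dose changes in proportion to clearance. New dose = 500 mg × 1.272 = 636 mg.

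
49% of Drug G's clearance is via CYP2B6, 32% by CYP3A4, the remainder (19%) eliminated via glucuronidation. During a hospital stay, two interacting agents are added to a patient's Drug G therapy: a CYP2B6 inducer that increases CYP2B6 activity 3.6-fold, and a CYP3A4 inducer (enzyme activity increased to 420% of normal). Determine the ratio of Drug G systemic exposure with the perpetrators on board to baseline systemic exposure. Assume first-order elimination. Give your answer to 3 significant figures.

0.303

The CYP2B6 pathway (49% of clearance) increases to 3.6× activity: 0.49 × 3.6 = 1.764.
The CYP3A4 pathway (32% of clearance) rises to 4.2× activity: 0.32 × 4.2 = 1.344.
The remaining 19% of clearance is unaffected.
CL_new/CL_old = 1.764 + 1.344 + 0.19 = 3.298.
Because systemic exposure varies inversely with clearance, the combined effect is 1 / 3.298 = 0.303.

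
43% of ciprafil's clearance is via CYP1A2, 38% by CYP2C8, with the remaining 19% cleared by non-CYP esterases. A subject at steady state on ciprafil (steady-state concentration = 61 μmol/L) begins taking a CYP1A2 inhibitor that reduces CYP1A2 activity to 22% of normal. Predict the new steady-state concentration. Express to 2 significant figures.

92 μmol/L

The CYP1A2 pathway (43% of clearance) falls to 0.22× activity: 0.43 × 0.22 = 0.0946.
CYP2C8 (38%) and the residual 19% are unaffected.
CL_new/CL_old = 0.0946 + 0.38 + 0.19 = 0.6646.
Steady-state concentration ∝ 1/CL, so new value = 61 / 0.6646 = 92 μmol/L.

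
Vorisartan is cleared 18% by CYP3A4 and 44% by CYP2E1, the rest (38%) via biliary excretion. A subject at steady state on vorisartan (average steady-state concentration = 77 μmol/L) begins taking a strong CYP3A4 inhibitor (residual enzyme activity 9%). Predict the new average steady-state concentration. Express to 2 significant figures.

The CYP3A4 pathway (18% of clearance) is reduced to 0.09× activity: 0.18 × 0.09 = 0.0162.
CYP2E1 (44%) and the residual 38% are unaffected.
Relative clearance = 0.0162 + 0.44 + 0.38 = 0.8362.
Average steady-state concentration ∝ 1/CL, so new value = 77 / 0.8362 = 92 μmol/L.

92 μmol/L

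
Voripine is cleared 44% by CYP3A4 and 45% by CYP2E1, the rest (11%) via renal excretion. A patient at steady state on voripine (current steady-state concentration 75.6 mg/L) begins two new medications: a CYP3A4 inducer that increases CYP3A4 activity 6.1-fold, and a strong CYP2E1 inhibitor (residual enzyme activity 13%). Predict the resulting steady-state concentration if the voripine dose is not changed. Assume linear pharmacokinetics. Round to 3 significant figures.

26.5 mg/L

CYP3A4: 0.44 × 6.1 = 2.684
CYP2E1: 0.45 × 0.13 = 0.0585
Other: 0.11 (unchanged)
Relative clearance = 2.684 + 0.0585 + 0.11 = 2.8525.
Steady-state concentration ∝ 1/CL: new value = 75.6 / 2.8525 = 26.5 mg/L.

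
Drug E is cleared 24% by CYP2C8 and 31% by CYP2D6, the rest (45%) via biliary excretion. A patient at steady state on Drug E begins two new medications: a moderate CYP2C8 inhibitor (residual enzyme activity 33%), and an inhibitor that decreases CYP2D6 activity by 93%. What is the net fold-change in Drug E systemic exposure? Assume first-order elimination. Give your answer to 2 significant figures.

1.8

CYP2C8: 0.24 × 0.33 = 0.0792
CYP2D6: 0.31 × 0.07 = 0.0217
Other: 0.45 (unchanged)
New clearance relative to baseline: 0.0792 + 0.0217 + 0.45 = 0.5509.
Because systemic exposure varies inversely with clearance, the combined effect is 1 / 0.5509 = 1.8.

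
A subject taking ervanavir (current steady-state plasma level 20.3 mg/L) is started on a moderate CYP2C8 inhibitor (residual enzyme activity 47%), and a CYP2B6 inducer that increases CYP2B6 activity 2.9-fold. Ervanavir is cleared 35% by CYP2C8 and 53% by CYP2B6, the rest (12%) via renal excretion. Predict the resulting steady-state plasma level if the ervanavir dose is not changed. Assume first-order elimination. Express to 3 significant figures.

11.1 mg/L

CYP2C8: 0.35 × 0.47 = 0.1645
CYP2B6: 0.53 × 2.9 = 1.537
Other: 0.12 (unchanged)
New clearance relative to baseline: 0.1645 + 1.537 + 0.12 = 1.8215.
Steady-state plasma level ∝ 1/CL: new value = 20.3 / 1.8215 = 11.1 mg/L.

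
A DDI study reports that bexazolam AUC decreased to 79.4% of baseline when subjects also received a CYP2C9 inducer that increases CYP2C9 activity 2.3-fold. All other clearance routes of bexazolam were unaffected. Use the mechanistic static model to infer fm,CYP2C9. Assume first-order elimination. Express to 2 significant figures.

0.20

Let x = fm,CYP2C9. Because AUC ∝ 1/CL, relative clearance rose to 1/0.794 = 1.259.
Only the CYP2C9 route changed, so 1.259 = x·2.3 + (1 − x), giving x = 0.20.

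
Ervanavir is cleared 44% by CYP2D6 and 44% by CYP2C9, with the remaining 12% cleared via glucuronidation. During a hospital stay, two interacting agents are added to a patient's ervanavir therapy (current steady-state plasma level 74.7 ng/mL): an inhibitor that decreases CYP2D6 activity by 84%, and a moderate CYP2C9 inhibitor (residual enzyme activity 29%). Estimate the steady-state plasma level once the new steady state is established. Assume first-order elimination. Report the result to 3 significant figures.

The CYP2D6 pathway (44% of clearance) is reduced to 0.16× activity: 0.44 × 0.16 = 0.0704.
The CYP2C9 pathway (44% of clearance) is reduced to 0.29× activity: 0.44 × 0.29 = 0.1276.
Non-CYP routes (12%) are unchanged.
Relative clearance = 0.0704 + 0.1276 + 0.12 = 0.318.
New steady-state plasma level = 74.7 / 0.318 = 235 ng/mL (concentration scales inversely with clearance).

235 ng/mL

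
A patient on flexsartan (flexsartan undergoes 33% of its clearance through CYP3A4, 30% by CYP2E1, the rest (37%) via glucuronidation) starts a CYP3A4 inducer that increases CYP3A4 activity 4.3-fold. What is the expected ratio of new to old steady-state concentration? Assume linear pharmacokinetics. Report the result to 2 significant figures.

0.48

The CYP3A4 pathway (33% of clearance) is boosted to 4.3× activity: 0.33 × 4.3 = 1.419.
CYP2E1 (30%) and the residual 37% are unaffected.
CL_new/CL_old = 1.419 + 0.3 + 0.37 = 2.089.
Since steady-state concentration ∝ 1/CL, the ratio is 1 / 2.089 = 0.48.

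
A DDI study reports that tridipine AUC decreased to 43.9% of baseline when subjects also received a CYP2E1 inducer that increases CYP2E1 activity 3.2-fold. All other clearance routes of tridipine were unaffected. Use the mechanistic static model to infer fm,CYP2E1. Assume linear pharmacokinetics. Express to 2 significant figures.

0.58

CL'/CL = 1 / 0.439 = 2.278
3.2·fm + (1 − fm) = 2.278
fm = (2.278 − 1) / (3.2 − 1) = 0.58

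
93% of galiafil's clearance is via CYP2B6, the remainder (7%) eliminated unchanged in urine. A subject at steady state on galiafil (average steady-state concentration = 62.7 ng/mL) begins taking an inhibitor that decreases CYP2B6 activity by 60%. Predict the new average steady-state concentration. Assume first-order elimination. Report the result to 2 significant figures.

1.4 × 10² ng/mL

The CYP2B6 pathway (93% of clearance) is reduced to 0.4× activity: 0.93 × 0.4 = 0.372.
The remaining 7% of clearance is unaffected.
Relative clearance = 0.372 + 0.07 = 0.442.
Average steady-state concentration ∝ 1/CL, so new value = 62.7 / 0.442 = 1.4 × 10² ng/mL.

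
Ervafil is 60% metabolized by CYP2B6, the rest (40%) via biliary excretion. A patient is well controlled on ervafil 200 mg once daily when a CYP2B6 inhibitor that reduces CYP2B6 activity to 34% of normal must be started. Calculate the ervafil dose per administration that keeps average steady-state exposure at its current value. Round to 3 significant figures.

The CYP2B6 pathway (60% of clearance) drops to 0.34× activity: 0.6 × 0.34 = 0.204.
The remaining 40% of clearance is unaffected.
New clearance relative to baseline: 0.204 + 0.4 = 0.604.
Css,avg = (dose rate)/CL, so holding Css fixed requires dose ∝ CL: 200 × 0.604 = 121 mg.

121 mg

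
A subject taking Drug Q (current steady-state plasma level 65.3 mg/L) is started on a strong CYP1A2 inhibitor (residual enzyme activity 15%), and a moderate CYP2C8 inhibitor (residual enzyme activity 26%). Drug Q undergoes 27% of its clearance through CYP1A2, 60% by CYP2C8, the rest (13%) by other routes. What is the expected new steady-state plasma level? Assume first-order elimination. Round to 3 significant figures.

The CYP1A2 pathway (27% of clearance) is reduced to 0.15× activity: 0.27 × 0.15 = 0.0405.
The CYP2C8 pathway (60% of clearance) is reduced to 0.26× activity: 0.6 × 0.26 = 0.156.
The remaining 13% of clearance is unaffected.
CL_new/CL_old = 0.0405 + 0.156 + 0.13 = 0.3265.
Dividing the baseline by the relative clearance: 65.3 / 0.3265 = 200 mg/L.

200 mg/L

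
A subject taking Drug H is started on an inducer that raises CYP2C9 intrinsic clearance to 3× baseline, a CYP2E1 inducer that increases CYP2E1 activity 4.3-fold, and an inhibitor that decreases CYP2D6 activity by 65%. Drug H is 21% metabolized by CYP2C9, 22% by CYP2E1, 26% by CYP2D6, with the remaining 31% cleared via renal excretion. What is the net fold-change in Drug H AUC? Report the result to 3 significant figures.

CYP2C9: 0.21 × 3 = 0.63
CYP2E1: 0.22 × 4.3 = 0.946
CYP2D6: 0.26 × 0.35 = 0.091
Other: 0.31 (unchanged)
Relative clearance = 0.63 + 0.946 + 0.091 + 0.31 = 1.977.
Net AUC ratio = 1 / 1.977 = 0.506.

0.506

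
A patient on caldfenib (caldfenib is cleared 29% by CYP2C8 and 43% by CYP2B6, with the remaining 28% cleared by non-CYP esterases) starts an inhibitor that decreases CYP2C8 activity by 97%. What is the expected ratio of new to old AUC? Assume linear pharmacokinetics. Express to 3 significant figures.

The CYP2C8 pathway (29% of clearance) falls to 0.03× activity: 0.29 × 0.03 = 0.0087.
CYP2B6 (43%) and the residual 28% are unaffected.
CL_new/CL_old = 0.0087 + 0.43 + 0.28 = 0.7187.
AUC is inversely proportional to clearance, so the fold-change is 1 / 0.7187 = 1.39.

1.39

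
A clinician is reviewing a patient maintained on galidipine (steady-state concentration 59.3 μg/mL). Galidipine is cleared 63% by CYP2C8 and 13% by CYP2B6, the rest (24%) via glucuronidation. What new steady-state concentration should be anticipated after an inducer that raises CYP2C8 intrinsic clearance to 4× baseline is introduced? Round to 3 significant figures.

The CYP2C8 pathway (63% of clearance) is boosted to 4× activity: 0.63 × 4 = 2.52.
CYP2B6 (13%) and the residual 24% are unaffected.
New clearance relative to baseline: 2.52 + 0.13 + 0.24 = 2.89.
Steady-state concentration ∝ 1/CL, so new value = 59.3 / 2.89 = 20.5 μg/mL.

20.5 μg/mL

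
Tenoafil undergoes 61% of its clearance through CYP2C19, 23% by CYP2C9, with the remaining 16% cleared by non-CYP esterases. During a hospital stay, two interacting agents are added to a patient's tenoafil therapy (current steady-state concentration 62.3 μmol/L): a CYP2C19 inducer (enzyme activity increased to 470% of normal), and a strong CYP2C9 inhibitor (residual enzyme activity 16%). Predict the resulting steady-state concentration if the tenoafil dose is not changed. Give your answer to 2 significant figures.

CYP2C19: 0.61 × 4.7 = 2.867
CYP2C9: 0.23 × 0.16 = 0.0368
Other: 0.16 (unchanged)
New clearance relative to baseline: 2.867 + 0.0368 + 0.16 = 3.0638.
Steady-state concentration ∝ 1/CL: new value = 62.3 / 3.0638 = 20 μmol/L.

20 μmol/L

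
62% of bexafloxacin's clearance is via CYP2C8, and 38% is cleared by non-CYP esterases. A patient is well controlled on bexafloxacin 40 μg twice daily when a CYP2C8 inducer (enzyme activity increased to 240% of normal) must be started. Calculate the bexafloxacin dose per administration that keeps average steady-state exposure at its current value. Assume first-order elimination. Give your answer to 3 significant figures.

The CYP2C8 pathway (62% of clearance) increases to 2.4× activity: 0.62 × 2.4 = 1.488.
The remaining 38% of clearance is unaffected.
Relative clearance = 1.488 + 0.38 = 1.868.
Exposure is unchanged when dose changes in proportion to clearance. New dose = 40 μg × 1.868 = 74.7 μg.

74.7 μg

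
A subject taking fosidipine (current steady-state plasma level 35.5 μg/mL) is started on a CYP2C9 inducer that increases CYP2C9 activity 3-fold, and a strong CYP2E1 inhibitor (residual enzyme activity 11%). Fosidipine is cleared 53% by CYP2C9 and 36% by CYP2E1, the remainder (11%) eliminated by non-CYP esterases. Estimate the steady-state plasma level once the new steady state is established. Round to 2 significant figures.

20 μg/mL

The CYP2C9 pathway (53% of clearance) rises to 3× activity: 0.53 × 3 = 1.59.
The CYP2E1 pathway (36% of clearance) is reduced to 0.11× activity: 0.36 × 0.11 = 0.0396.
Non-CYP routes (11%) are unchanged.
New clearance relative to baseline: 1.59 + 0.0396 + 0.11 = 1.7396.
New steady-state plasma level = 35.5 / 1.7396 = 20 μg/mL (concentration scales inversely with clearance).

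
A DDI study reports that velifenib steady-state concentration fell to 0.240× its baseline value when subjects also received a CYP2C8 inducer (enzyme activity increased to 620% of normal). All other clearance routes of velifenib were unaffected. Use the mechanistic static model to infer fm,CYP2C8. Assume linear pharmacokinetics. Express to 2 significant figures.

0.61

CL'/CL = 1 / 0.240 = 4.167
6.2·fm + (1 − fm) = 4.167
fm = (4.167 − 1) / (6.2 − 1) = 0.61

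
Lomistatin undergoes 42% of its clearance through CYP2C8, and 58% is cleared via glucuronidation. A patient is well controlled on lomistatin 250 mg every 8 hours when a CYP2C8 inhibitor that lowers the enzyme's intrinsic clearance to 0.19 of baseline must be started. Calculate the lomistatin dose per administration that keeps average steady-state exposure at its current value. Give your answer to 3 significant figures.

The CYP2C8 pathway (42% of clearance) is reduced to 0.19× activity: 0.42 × 0.19 = 0.0798.
Non-CYP routes (58%) are unchanged.
New clearance relative to baseline: 0.0798 + 0.58 = 0.6598.
Exposure is unchanged when dose changes in proportion to clearance. New dose = 250 mg × 0.6598 = 165 mg.

165 mg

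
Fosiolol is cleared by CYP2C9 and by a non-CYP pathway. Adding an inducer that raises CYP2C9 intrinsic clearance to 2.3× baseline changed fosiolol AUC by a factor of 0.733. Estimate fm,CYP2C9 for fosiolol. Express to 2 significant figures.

CL'/CL = 1 / 0.733 = 1.364
2.3·fm + (1 − fm) = 1.364
fm = (1.364 − 1) / (2.3 − 1) = 0.28

0.28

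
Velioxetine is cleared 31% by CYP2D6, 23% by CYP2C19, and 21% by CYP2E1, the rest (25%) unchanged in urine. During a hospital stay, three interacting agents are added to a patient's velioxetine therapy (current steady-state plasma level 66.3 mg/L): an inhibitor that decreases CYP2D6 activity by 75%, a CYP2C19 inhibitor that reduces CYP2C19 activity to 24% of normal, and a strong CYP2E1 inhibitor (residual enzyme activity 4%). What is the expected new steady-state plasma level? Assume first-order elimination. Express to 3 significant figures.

170 mg/L

The CYP2D6 pathway (31% of clearance) falls to 0.25× activity: 0.31 × 0.25 = 0.0775.
The CYP2C19 pathway (23% of clearance) falls to 0.24× activity: 0.23 × 0.24 = 0.0552.
The CYP2E1 pathway (21% of clearance) falls to 0.04× activity: 0.21 × 0.04 = 0.0084.
Non-CYP routes (25%) are unchanged.
New clearance relative to baseline: 0.0775 + 0.0552 + 0.0084 + 0.25 = 0.3911.
Steady-state plasma level ∝ 1/CL: new value = 66.3 / 0.3911 = 170 mg/L.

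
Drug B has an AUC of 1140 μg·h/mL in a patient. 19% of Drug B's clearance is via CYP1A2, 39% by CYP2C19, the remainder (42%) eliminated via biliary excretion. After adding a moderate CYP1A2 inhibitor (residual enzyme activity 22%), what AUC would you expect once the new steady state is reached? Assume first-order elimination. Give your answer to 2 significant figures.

The CYP1A2 pathway (19% of clearance) is reduced to 0.22× activity: 0.19 × 0.22 = 0.0418.
CYP2C19 (39%) and the residual 42% are unaffected.
Relative clearance = 0.0418 + 0.39 + 0.42 = 0.8518.
New AUC = baseline ÷ relative clearance = 1140 / 0.8518 = 1.3 × 10³ μg·h/mL.

1.3 × 10³ μg·h/mL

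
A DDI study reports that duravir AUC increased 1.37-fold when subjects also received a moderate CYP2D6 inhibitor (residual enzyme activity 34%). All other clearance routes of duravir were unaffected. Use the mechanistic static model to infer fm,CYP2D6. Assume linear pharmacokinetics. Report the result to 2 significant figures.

0.41

Let fm be the CYP2D6 fraction. New clearance relative to baseline = fm × 0.34 + (1 − fm).
AUC ratio = 1 / (new CL fraction), so new CL fraction = 1 / 1.37 = 0.7299.
fm × 0.34 + 1 − fm = 0.7299  ⇒  fm × (0.34 − 1) = −0.2701  ⇒  fm = 0.41.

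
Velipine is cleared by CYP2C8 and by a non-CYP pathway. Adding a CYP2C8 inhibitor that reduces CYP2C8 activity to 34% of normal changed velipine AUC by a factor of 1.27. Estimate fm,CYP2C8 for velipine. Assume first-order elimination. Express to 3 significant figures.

0.322

CL'/CL = 1 / 1.27 = 0.7874
0.34·fm + (1 − fm) = 0.7874
fm = (0.7874 − 1) / (0.34 − 1) = 0.322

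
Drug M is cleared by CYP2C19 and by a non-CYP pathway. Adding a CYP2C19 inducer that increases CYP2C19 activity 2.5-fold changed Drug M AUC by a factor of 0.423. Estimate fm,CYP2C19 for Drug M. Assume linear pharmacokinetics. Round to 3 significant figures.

Let x = fm,CYP2C19. Because AUC ∝ 1/CL, relative clearance rose to 1/0.423 = 2.364.
Setting x·2.5 + (1 − x) = 2.364 and solving: x = (2.364 − 1)/(2.5 − 1) = 0.909.

0.909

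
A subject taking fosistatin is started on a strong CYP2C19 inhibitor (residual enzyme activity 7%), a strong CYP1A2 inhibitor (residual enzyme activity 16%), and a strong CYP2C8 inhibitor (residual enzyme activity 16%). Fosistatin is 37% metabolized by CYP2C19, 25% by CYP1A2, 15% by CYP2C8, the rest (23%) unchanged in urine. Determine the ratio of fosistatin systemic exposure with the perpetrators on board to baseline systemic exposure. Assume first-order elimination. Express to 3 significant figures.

The CYP2C19 pathway (37% of clearance) drops to 0.07× activity: 0.37 × 0.07 = 0.0259.
The CYP1A2 pathway (25% of clearance) drops to 0.16× activity: 0.25 × 0.16 = 0.04.
The CYP2C8 pathway (15% of clearance) is reduced to 0.16× activity: 0.15 × 0.16 = 0.024.
The remaining 23% of clearance is unaffected.
Relative clearance = 0.0259 + 0.04 + 0.024 + 0.23 = 0.3199.
Net systemic exposure ratio = 1 / 0.3199 = 3.13.

3.13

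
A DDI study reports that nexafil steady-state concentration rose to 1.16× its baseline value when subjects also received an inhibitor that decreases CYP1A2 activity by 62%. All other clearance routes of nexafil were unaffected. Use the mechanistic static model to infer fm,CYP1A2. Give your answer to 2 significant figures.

CL'/CL = 1 / 1.16 = 0.8621
0.38·fm + (1 − fm) = 0.8621
fm = (0.8621 − 1) / (0.38 − 1) = 0.22

0.22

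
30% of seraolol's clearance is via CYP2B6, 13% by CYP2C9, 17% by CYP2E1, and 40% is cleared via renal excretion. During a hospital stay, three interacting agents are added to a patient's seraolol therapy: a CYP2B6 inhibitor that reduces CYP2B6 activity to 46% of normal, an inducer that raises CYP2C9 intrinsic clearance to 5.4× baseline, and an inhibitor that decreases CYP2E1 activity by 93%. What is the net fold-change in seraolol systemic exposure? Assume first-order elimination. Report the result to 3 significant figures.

The CYP2B6 pathway (30% of clearance) is reduced to 0.46× activity: 0.3 × 0.46 = 0.138.
The CYP2C9 pathway (13% of clearance) increases to 5.4× activity: 0.13 × 5.4 = 0.702.
The CYP2E1 pathway (17% of clearance) falls to 0.07× activity: 0.17 × 0.07 = 0.0119.
Non-CYP routes (40%) are unchanged.
CL_new/CL_old = 0.138 + 0.702 + 0.0119 + 0.4 = 1.2519.
Systemic exposure ∝ 1/CL: fold-change = 1 / 1.2519 = 0.799.

0.799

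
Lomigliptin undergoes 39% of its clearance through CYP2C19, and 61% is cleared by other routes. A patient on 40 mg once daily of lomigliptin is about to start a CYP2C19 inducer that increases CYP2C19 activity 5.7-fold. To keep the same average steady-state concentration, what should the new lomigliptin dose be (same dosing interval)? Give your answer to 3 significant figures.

113 mg

CYP2C19: 0.39 × 5.7 = 2.223
Other: 0.61 (unchanged)
New clearance relative to baseline: 2.223 + 0.61 = 2.833.
Css,avg = (dose rate)/CL, so holding Css fixed requires dose ∝ CL: 40 × 2.833 = 113 mg.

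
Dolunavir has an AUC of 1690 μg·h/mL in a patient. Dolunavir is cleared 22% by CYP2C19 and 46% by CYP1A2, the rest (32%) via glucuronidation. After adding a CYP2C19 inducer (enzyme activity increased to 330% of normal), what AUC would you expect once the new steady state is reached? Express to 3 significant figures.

1.12 × 10³ μg·h/mL

CYP2C19: 0.22 × 3.3 = 0.726
CYP1A2: 0.46 (unchanged)
Other: 0.32 (unchanged)
Relative clearance = 0.726 + 0.46 + 0.32 = 1.506.
New AUC = baseline ÷ relative clearance = 1690 / 1.506 = 1.12 × 10³ μg·h/mL.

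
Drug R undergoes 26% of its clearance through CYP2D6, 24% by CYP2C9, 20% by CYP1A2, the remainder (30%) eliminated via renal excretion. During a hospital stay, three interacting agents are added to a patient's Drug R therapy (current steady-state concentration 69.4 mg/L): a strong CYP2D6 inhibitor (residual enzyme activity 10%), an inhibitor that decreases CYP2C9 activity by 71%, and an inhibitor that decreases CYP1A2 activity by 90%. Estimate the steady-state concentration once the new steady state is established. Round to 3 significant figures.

167 mg/L

The CYP2D6 pathway (26% of clearance) is reduced to 0.1× activity: 0.26 × 0.1 = 0.026.
The CYP2C9 pathway (24% of clearance) falls to 0.29× activity: 0.24 × 0.29 = 0.0696.
The CYP1A2 pathway (20% of clearance) drops to 0.1× activity: 0.2 × 0.1 = 0.02.
Non-CYP routes (30%) are unchanged.
New clearance relative to baseline: 0.026 + 0.0696 + 0.02 + 0.3 = 0.4156.
Steady-state concentration ∝ 1/CL: new value = 69.4 / 0.4156 = 167 mg/L.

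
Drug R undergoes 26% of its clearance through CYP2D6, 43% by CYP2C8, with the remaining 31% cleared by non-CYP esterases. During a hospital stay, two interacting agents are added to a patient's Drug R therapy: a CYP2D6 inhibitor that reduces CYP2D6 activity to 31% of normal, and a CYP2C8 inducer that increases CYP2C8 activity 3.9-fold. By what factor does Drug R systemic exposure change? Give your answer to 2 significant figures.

The CYP2D6 pathway (26% of clearance) falls to 0.31× activity: 0.26 × 0.31 = 0.0806.
The CYP2C8 pathway (43% of clearance) is boosted to 3.9× activity: 0.43 × 3.9 = 1.677.
Non-CYP routes (31%) are unchanged.
Relative clearance = 0.0806 + 1.677 + 0.31 = 2.0676.
Because systemic exposure varies inversely with clearance, the combined effect is 1 / 2.0676 = 0.48.

0.48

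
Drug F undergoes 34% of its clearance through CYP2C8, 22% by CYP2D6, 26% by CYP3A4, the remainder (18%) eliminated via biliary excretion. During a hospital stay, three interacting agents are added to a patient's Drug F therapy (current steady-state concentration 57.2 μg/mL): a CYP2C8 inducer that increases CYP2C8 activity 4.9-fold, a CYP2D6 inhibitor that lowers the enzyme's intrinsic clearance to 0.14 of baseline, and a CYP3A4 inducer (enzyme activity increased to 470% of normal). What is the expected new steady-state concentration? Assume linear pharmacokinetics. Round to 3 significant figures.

18.5 μg/mL

The CYP2C8 pathway (34% of clearance) rises to 4.9× activity: 0.34 × 4.9 = 1.666.
The CYP2D6 pathway (22% of clearance) drops to 0.14× activity: 0.22 × 0.14 = 0.0308.
The CYP3A4 pathway (26% of clearance) rises to 4.7× activity: 0.26 × 4.7 = 1.222.
Non-CYP routes (18%) are unchanged.
Relative clearance = 1.666 + 0.0308 + 1.222 + 0.18 = 3.0988.
Dividing the baseline by the relative clearance: 57.2 / 3.0988 = 18.5 μg/mL.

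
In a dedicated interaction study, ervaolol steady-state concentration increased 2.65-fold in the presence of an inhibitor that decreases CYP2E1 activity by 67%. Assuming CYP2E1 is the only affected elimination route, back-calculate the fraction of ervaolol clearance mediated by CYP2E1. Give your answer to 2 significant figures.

Write x for the fraction cleared via CYP2E1. The observed steady-state concentration change means clearance fell to 1/2.65 = 0.3774 of baseline.
Setting x·0.33 + (1 − x) = 0.3774 and solving: x = (0.3774 − 1)/(0.33 − 1) = 0.93.

0.93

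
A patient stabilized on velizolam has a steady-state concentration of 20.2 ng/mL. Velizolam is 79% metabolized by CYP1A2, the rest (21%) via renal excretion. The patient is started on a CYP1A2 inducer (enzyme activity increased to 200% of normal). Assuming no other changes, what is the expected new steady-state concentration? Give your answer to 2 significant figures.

The CYP1A2 pathway (79% of clearance) increases to 2× activity: 0.79 × 2 = 1.58.
The remaining 21% of clearance is unaffected.
Relative clearance = 1.58 + 0.21 = 1.79.
New steady-state concentration = baseline ÷ relative clearance = 20.2 / 1.79 = 11 ng/mL.

11 ng/mL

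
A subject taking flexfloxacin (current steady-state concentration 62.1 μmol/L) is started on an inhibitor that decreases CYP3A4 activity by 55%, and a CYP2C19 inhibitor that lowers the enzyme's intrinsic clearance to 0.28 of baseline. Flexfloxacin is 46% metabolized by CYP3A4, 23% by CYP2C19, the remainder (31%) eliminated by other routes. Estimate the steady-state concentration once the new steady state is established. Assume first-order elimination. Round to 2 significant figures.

1.1 × 10² μmol/L

The CYP3A4 pathway (46% of clearance) drops to 0.45× activity: 0.46 × 0.45 = 0.207.
The CYP2C19 pathway (23% of clearance) falls to 0.28× activity: 0.23 × 0.28 = 0.0644.
The remaining 31% of clearance is unaffected.
CL_new/CL_old = 0.207 + 0.0644 + 0.31 = 0.5814.
New steady-state concentration = 62.1 / 0.5814 = 1.1 × 10² μmol/L (concentration scales inversely with clearance).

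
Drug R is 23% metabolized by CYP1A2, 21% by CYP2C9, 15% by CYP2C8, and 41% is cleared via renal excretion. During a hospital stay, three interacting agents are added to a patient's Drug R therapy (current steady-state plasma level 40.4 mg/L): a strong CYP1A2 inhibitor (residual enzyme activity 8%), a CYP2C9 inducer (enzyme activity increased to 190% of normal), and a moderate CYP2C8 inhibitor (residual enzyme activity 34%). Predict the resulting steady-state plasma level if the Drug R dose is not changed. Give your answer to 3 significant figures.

46.0 mg/L

The CYP1A2 pathway (23% of clearance) is reduced to 0.08× activity: 0.23 × 0.08 = 0.0184.
The CYP2C9 pathway (21% of clearance) increases to 1.9× activity: 0.21 × 1.9 = 0.399.
The CYP2C8 pathway (15% of clearance) falls to 0.34× activity: 0.15 × 0.34 = 0.051.
The remaining 41% of clearance is unaffected.
New clearance relative to baseline: 0.0184 + 0.399 + 0.051 + 0.41 = 0.8784.
New steady-state plasma level = 40.4 / 0.8784 = 46.0 mg/L (concentration scales inversely with clearance).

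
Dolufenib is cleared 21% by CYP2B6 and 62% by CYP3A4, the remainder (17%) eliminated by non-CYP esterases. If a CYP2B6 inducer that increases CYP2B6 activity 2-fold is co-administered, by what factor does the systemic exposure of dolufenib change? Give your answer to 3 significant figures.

0.826

The CYP2B6 pathway (21% of clearance) rises to 2× activity: 0.21 × 2 = 0.42.
CYP3A4 (62%) and the residual 17% are unaffected.
Relative clearance = 0.42 + 0.62 + 0.17 = 1.21.
Since systemic exposure ∝ 1/CL, the ratio is 1 / 1.21 = 0.826.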